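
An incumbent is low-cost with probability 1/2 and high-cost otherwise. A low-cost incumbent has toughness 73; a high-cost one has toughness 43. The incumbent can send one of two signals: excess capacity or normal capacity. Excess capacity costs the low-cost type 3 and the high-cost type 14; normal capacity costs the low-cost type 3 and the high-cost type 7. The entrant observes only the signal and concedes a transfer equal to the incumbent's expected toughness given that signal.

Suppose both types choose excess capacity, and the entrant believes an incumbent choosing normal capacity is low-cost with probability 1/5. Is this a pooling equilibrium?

Yes

At the pooled signal (excess capacity) the entrant holds the prior 1/2 and pays 1/2·73 + 1/2·43 = 58. Off-path (normal capacity) belief 1/5 gives 1/5·73 + 4/5·43 = 49.
Low-cost: excess capacity gives 58 − 3 = 55; normal capacity gives 49 − 3 = 46. Stays. ✓
High-cost: excess capacity gives 58 − 14 = 44; normal capacity gives 49 − 7 = 42. Stays. ✓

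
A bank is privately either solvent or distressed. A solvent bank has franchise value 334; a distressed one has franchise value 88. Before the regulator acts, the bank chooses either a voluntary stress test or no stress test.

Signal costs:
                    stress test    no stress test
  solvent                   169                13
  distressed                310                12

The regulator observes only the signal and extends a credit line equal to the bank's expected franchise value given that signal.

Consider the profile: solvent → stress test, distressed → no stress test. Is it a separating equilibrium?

Under separation the regulator infers type exactly: stress test → solvent (pays 334), no stress test → distressed (pays 88).
Solvent: stress test gives 334 − 169 = 165; no stress test gives 88 − 13 = 75. No deviation. ✓
Distressed: no stress test gives 88 − 12 = 76; stress test gives 334 − 310 = 24. No deviation. ✓
Neither type gains from mimicking the other.

Yes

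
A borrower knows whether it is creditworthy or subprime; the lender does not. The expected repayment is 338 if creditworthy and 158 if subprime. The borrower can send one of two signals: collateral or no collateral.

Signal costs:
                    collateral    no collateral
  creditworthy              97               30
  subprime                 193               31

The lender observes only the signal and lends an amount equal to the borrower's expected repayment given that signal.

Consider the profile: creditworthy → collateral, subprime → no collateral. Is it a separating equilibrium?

No

If types separate, collateral earns payment 338 and no collateral earns 158.
Creditworthy: collateral gives 338 − 97 = 241; no collateral gives 158 − 30 = 128. No deviation. ✓
Subprime: no collateral gives 158 − 31 = 127; collateral gives 338 − 193 = 145. Would deviate. ✗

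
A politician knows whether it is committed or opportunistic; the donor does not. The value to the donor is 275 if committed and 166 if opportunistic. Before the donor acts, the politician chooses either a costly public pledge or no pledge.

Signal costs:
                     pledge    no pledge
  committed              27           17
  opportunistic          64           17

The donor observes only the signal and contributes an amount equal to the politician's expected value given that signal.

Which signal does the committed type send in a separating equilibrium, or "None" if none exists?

Try committed → pledge, opportunistic → no pledge:
  If types separate, pledge earns payment 275 and no pledge earns 166.
  Committed: pledge gives 275 − 27 = 248; no pledge gives 166 − 17 = 149. No deviation. ✓
  Opportunistic: no pledge gives 166 − 17 = 149; pledge gives 275 − 64 = 211. Would deviate. ✗
Try committed → no pledge, opportunistic → pledge:
  If types separate, no pledge earns payment 275 and pledge earns 166.
  Committed: no pledge gives 275 − 17 = 258; pledge gives 166 − 27 = 139. No deviation. ✓
  Opportunistic: pledge gives 166 − 64 = 102; no pledge gives 275 − 17 = 258. Would deviate. ✗
Neither assignment is incentive-compatible.

None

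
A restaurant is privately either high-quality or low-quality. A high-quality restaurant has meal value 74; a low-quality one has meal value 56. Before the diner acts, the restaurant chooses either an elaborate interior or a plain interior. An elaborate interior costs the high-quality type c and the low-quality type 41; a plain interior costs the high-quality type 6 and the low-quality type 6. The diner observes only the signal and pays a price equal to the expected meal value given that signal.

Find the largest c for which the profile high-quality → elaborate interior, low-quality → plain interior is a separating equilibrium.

24

Under separation: elaborate interior → high-quality (pays 74); plain interior → low-quality (pays 56).
Low-quality: 56 − 6 = 50 ≥ 74 − 41 = 33. Holds regardless of c. ✓
High-quality: 74 − c ≥ 56 − 6, so c ≤ 74 − 50 = 24.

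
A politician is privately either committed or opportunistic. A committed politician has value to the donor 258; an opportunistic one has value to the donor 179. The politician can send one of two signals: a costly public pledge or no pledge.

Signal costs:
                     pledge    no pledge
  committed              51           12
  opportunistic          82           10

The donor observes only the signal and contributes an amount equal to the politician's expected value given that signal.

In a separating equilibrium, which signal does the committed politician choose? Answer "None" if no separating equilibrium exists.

Try committed → pledge, opportunistic → no pledge:
  Under separation the donor infers type exactly: pledge → committed (pays 258), no pledge → opportunistic (pays 179).
  Committed: pledge gives 258 − 51 = 207; no pledge gives 179 − 12 = 167. No deviation. ✓
  Opportunistic: no pledge gives 179 − 10 = 169; pledge gives 258 − 82 = 176. Would deviate. ✗
Try committed → no pledge, opportunistic → pledge:
  Under separation the donor infers type exactly: no pledge → committed (pays 258), pledge → opportunistic (pays 179).
  Committed: no pledge gives 258 − 12 = 246; pledge gives 179 − 51 = 128. No deviation. ✓
  Opportunistic: pledge gives 179 − 82 = 97; no pledge gives 258 − 10 = 248. Would deviate. ✗
Neither assignment is incentive-compatible.

None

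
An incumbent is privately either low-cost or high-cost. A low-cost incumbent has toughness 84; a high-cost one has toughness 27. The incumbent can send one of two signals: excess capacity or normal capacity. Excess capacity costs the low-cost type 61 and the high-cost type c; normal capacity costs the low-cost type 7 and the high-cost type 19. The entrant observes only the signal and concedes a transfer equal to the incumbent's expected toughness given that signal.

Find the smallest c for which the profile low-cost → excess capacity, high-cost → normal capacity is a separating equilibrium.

Under separation: excess capacity → low-cost (pays 84); normal capacity → high-cost (pays 27).
Low-cost: 84 − 61 = 23 ≥ 27 − 7 = 20. Holds regardless of c. ✓
High-cost: 27 − 19 ≥ 84 − c, so c ≥ 84 − 8 = 76.

76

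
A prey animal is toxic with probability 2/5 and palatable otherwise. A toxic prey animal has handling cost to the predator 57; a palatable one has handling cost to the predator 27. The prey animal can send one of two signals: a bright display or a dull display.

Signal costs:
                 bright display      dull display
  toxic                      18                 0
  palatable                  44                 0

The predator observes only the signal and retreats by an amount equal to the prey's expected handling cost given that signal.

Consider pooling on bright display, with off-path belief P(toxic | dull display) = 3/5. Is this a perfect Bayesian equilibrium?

No

At the pooled signal (bright display) the predator holds the prior 2/5 and pays 2/5·57 + 3/5·27 = 39. Off-path (dull display) belief 3/5 gives 3/5·57 + 2/5·27 = 45.
Toxic: bright display gives 39 − 18 = 21; dull display gives 45 − 0 = 45. Deviates. ✗
Palatable: bright display gives 39 − 44 = -5; dull display gives 45 − 0 = 45. Deviates. ✗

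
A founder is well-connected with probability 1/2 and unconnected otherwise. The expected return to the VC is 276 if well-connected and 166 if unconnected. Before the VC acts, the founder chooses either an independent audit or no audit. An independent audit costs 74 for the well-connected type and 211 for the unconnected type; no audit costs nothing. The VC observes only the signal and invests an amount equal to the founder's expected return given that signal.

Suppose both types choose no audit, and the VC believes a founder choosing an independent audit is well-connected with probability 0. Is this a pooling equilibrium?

At the pooled signal (no audit) the VC holds the prior 1/2 and pays 1/2·276 + 1/2·166 = 221. Off-path (audit) belief 0 gives 0·276 + 1·166 = 166.
Well-connected: no audit gives 221 − 0 = 221; audit gives 166 − 74 = 92. Stays. ✓
Unconnected: no audit gives 221 − 0 = 221; audit gives 166 − 211 = -45. Stays. ✓

Yes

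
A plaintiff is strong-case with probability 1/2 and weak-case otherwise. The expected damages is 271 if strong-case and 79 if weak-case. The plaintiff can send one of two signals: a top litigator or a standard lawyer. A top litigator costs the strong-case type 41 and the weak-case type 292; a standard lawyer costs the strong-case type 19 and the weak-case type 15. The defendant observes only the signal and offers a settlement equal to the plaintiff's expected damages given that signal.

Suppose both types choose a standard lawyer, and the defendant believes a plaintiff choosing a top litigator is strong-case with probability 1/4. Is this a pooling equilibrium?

Yes

At the pooled signal (standard lawyer) the defendant holds the prior 1/2 and pays 1/2·271 + 1/2·79 = 175. Off-path (top litigator) belief 1/4 gives 1/4·271 + 3/4·79 = 127.
Strong-case: standard lawyer gives 175 − 19 = 156; top litigator gives 127 − 41 = 86. Stays. ✓
Weak-case: standard lawyer gives 175 − 15 = 160; top litigator gives 127 − 292 = -165. Stays. ✓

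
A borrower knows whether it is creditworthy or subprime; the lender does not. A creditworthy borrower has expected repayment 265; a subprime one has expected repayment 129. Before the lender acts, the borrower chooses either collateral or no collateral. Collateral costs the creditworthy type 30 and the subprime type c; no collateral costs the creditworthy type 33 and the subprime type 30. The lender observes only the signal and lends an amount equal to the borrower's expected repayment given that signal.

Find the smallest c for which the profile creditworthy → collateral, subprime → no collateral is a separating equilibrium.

Under separation: collateral → creditworthy (pays 265); no collateral → subprime (pays 129).
Creditworthy: 265 − 30 = 235 ≥ 129 − 33 = 96. Holds regardless of c. ✓
Subprime: 129 − 30 ≥ 265 − c, so c ≥ 265 − 99 = 166.

166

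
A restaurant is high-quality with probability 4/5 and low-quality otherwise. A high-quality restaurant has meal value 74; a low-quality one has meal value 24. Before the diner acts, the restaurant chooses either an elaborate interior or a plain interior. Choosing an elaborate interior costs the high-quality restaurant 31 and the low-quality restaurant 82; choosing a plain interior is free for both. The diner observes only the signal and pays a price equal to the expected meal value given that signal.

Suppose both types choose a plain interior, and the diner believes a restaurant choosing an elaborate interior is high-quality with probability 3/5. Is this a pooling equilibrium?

At the pooled signal (plain interior) the diner holds the prior 4/5 and pays 4/5·74 + 1/5·24 = 64. Off-path (elaborate interior) belief 3/5 gives 3/5·74 + 2/5·24 = 54.
High-quality: plain interior gives 64 − 0 = 64; elaborate interior gives 54 − 31 = 23. Stays. ✓
Low-quality: plain interior gives 64 − 0 = 64; elaborate interior gives 54 − 82 = -28. Stays. ✓

Yes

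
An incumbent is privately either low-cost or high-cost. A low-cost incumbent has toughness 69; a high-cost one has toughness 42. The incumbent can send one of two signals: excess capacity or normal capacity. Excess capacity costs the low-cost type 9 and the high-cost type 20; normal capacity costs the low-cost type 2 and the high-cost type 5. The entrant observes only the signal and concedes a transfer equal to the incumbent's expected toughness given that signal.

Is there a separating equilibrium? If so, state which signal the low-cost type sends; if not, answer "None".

Try low-cost → excess capacity, high-cost → normal capacity:
  If types separate, excess capacity earns payment 69 and normal capacity earns 42.
  Low-cost: excess capacity gives 69 − 9 = 60; normal capacity gives 42 − 2 = 40. No deviation. ✓
  High-cost: normal capacity gives 42 − 5 = 37; excess capacity gives 69 − 20 = 49. Would deviate. ✗
Try low-cost → normal capacity, high-cost → excess capacity:
  If types separate, normal capacity earns payment 69 and excess capacity earns 42.
  Low-cost: normal capacity gives 69 − 2 = 67; excess capacity gives 42 − 9 = 33. No deviation. ✓
  High-cost: excess capacity gives 42 − 20 = 22; normal capacity gives 69 − 5 = 64. Would deviate. ✗
Neither assignment is incentive-compatible.

None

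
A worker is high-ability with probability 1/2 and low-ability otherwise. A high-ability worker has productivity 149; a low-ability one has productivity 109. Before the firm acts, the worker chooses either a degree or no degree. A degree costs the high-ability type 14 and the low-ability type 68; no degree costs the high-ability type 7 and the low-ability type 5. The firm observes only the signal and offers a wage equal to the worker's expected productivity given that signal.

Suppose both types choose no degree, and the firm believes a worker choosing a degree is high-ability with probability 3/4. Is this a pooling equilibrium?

No

At the pooled signal (no degree) the firm holds the prior 1/2 and pays 1/2·149 + 1/2·109 = 129. Off-path (degree) belief 3/4 gives 3/4·149 + 1/4·109 = 139.
High-ability: no degree gives 129 − 7 = 122; degree gives 139 − 14 = 125. Deviates. ✗
Low-ability: no degree gives 129 − 5 = 124; degree gives 139 − 68 = 71. Stays. ✓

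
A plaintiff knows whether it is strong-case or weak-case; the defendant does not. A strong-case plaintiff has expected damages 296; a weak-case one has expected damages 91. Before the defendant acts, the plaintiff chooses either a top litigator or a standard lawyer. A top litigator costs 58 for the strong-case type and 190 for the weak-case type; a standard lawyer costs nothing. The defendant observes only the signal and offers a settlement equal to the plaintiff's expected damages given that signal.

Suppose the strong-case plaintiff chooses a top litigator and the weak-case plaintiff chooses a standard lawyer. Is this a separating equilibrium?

If types separate, top litigator earns payment 296 and standard lawyer earns 91.
Strong-case: top litigator gives 296 − 58 = 238; standard lawyer gives 91 − 0 = 91. No deviation. ✓
Weak-case: standard lawyer gives 91 − 0 = 91; top litigator gives 296 − 190 = 106. Would deviate. ✗

No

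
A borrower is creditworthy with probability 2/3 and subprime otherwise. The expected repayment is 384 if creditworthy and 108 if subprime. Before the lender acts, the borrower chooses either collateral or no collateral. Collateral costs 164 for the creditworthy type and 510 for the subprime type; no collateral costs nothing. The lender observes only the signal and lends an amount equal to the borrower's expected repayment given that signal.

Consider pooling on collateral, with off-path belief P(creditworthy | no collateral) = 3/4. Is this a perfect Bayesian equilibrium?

No

On the equilibrium path (collateral) the lender holds the prior 2/3 and pays 2/3·384 + 1/3·108 = 292. Off-path (no collateral) belief 3/4 gives 3/4·384 + 1/4·108 = 315.
Creditworthy: collateral gives 292 − 164 = 128; no collateral gives 315 − 0 = 315. Deviates. ✗
Subprime: collateral gives 292 − 510 = -218; no collateral gives 315 − 0 = 315. Deviates. ✗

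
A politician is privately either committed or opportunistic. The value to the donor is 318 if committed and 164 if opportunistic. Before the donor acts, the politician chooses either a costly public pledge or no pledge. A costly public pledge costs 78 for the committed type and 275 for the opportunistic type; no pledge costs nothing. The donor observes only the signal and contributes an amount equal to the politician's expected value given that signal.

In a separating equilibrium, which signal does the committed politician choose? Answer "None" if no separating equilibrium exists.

Try committed → pledge, opportunistic → no pledge:
  If types separate, pledge earns payment 318 and no pledge earns 164.
  Committed: pledge gives 318 − 78 = 240; no pledge gives 164 − 0 = 164. No deviation. ✓
  Opportunistic: no pledge gives 164 − 0 = 164; pledge gives 318 − 275 = 43. No deviation. ✓
Both hold — the committed type sends pledge.

pledge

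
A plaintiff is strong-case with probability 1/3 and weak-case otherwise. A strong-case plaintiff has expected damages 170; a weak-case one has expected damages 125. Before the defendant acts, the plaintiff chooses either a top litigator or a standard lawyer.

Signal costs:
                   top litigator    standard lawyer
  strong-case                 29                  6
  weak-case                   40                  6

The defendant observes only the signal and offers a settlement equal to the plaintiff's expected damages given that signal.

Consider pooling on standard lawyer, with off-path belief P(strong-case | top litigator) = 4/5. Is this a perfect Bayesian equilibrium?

Yes

At the pooled signal (standard lawyer) the defendant holds the prior 1/3 and pays 1/3·170 + 2/3·125 = 140. Off-path (top litigator) belief 4/5 gives 4/5·170 + 1/5·125 = 161.
Strong-case: standard lawyer gives 140 − 6 = 134; top litigator gives 161 − 29 = 132. Stays. ✓
Weak-case: standard lawyer gives 140 − 6 = 134; top litigator gives 161 − 40 = 121. Stays. ✓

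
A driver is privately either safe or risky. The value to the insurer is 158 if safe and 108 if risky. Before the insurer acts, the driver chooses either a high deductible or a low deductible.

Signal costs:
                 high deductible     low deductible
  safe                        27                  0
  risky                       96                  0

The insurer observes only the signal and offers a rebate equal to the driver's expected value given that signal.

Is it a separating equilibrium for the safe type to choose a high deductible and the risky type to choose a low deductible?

Yes

If types separate, high deductible earns payment 158 and low deductible earns 108.
Safe: high deductible gives 158 − 27 = 131; low deductible gives 108 − 0 = 108. No deviation. ✓
Risky: low deductible gives 108 − 0 = 108; high deductible gives 158 − 96 = 62. No deviation. ✓
Neither type gains from mimicking the other.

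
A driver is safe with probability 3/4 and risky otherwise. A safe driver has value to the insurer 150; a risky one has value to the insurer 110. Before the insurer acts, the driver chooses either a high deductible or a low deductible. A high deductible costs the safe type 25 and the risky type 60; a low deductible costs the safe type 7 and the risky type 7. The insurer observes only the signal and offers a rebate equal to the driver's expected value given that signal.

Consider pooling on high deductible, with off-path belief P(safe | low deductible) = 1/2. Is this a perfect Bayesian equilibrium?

At the pooled signal (high deductible) the insurer holds the prior 3/4 and pays 3/4·150 + 1/4·110 = 140. Off-path (low deductible) belief 1/2 gives 1/2·150 + 1/2·110 = 130.
Safe: high deductible gives 140 − 25 = 115; low deductible gives 130 − 7 = 123. Deviates. ✗
Risky: high deductible gives 140 − 60 = 80; low deductible gives 130 − 7 = 123. Deviates. ✗

No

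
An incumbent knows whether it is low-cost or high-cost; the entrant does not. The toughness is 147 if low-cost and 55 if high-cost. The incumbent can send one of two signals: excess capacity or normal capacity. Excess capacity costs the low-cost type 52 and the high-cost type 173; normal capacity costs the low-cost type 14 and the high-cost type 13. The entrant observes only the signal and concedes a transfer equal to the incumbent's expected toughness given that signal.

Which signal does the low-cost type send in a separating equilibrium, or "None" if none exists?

excess capacity

Try low-cost → excess capacity, high-cost → normal capacity:
  Under separation the entrant infers type exactly: excess capacity → low-cost (pays 147), normal capacity → high-cost (pays 55).
  Low-cost: excess capacity gives 147 − 52 = 95; normal capacity gives 55 − 14 = 41. No deviation. ✓
  High-cost: normal capacity gives 55 − 13 = 42; excess capacity gives 147 − 173 = -26. No deviation. ✓
Both hold — the low-cost type sends excess capacity.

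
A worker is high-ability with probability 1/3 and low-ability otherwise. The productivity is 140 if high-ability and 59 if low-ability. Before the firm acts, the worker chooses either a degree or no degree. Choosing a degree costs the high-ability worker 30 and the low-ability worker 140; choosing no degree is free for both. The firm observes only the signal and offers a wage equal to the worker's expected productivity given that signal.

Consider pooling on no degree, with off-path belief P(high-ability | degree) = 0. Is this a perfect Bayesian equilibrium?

On the equilibrium path (no degree) the firm holds the prior 1/3 and pays 1/3·140 + 2/3·59 = 86. Off-path (degree) belief 0 gives 0·140 + 1·59 = 59.
High-ability: no degree gives 86 − 0 = 86; degree gives 59 − 30 = 29. Stays. ✓
Low-ability: no degree gives 86 − 0 = 86; degree gives 59 − 140 = -81. Stays. ✓
Beliefs are Bayes-consistent on-path and both types best-respond.

Yes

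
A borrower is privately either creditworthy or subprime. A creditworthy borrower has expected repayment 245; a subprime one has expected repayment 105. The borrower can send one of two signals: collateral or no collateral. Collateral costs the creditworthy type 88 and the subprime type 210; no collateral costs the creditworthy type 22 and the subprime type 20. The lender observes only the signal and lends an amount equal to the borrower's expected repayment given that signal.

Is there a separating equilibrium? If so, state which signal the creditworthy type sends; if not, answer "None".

Try creditworthy → collateral, subprime → no collateral:
  If types separate, collateral earns payment 245 and no collateral earns 105.
  Creditworthy: collateral gives 245 − 88 = 157; no collateral gives 105 − 22 = 83. No deviation. ✓
  Subprime: no collateral gives 105 − 20 = 85; collateral gives 245 − 210 = 35. No deviation. ✓
Both hold — the creditworthy type sends collateral.

collateral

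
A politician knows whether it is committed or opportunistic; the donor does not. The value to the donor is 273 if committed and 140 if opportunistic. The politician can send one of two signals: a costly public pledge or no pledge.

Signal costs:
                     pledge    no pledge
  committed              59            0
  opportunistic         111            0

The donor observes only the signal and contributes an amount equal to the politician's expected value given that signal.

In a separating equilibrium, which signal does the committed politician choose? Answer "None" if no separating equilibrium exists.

None

Try committed → pledge, opportunistic → no pledge:
  If types separate, pledge earns payment 273 and no pledge earns 140.
  Committed: pledge gives 273 − 59 = 214; no pledge gives 140 − 0 = 140. No deviation. ✓
  Opportunistic: no pledge gives 140 − 0 = 140; pledge gives 273 − 111 = 162. Would deviate. ✗
Try committed → no pledge, opportunistic → pledge:
  If types separate, no pledge earns payment 273 and pledge earns 140.
  Committed: no pledge gives 273 − 0 = 273; pledge gives 140 − 59 = 81. No deviation. ✓
  Opportunistic: pledge gives 140 − 111 = 29; no pledge gives 273 − 0 = 273. Would deviate. ✗
Neither assignment is incentive-compatible.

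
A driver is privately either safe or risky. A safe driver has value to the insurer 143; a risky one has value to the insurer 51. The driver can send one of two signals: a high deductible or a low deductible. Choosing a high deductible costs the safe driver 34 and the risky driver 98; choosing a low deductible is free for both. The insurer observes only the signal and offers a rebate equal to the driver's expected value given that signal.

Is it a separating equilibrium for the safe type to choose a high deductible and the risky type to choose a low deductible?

Yes

If types separate, high deductible earns payment 143 and low deductible earns 51.
Safe: high deductible gives 143 − 34 = 109; low deductible gives 51 − 0 = 51. No deviation. ✓
Risky: low deductible gives 51 − 0 = 51; high deductible gives 143 − 98 = 45. No deviation. ✓
Neither type gains from mimicking the other.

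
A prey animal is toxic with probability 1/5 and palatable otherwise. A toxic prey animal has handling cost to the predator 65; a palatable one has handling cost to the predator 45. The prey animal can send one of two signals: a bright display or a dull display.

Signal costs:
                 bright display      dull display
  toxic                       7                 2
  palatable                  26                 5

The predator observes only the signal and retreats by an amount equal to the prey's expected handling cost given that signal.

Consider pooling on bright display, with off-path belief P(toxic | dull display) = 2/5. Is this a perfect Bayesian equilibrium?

On the equilibrium path (bright display) the predator holds the prior 1/5 and pays 1/5·65 + 4/5·45 = 49. Off-path (dull display) belief 2/5 gives 2/5·65 + 3/5·45 = 53.
Toxic: bright display gives 49 − 7 = 42; dull display gives 53 − 2 = 51. Deviates. ✗
Palatable: bright display gives 49 − 26 = 23; dull display gives 53 − 5 = 48. Deviates. ✗

No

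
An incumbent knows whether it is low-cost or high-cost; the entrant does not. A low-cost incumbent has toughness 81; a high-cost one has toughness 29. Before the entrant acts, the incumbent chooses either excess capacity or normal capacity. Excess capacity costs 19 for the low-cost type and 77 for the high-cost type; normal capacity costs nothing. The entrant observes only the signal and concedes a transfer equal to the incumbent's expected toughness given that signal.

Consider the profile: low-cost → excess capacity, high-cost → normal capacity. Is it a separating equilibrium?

Yes

Under separation the entrant infers type exactly: excess capacity → low-cost (pays 81), normal capacity → high-cost (pays 29).
Low-cost: excess capacity gives 81 − 19 = 62; normal capacity gives 29 − 0 = 29. No deviation. ✓
High-cost: normal capacity gives 29 − 0 = 29; excess capacity gives 81 − 77 = 4. No deviation. ✓
Neither type gains from mimicking the other.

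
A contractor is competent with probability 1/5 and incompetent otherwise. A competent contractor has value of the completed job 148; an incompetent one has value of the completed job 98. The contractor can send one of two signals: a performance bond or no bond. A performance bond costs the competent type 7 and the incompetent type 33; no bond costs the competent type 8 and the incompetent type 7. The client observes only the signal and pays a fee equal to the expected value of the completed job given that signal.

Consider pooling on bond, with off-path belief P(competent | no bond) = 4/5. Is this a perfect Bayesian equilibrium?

No

At the pooled signal (bond) the client holds the prior 1/5 and pays 1/5·148 + 4/5·98 = 108. Off-path (no bond) belief 4/5 gives 4/5·148 + 1/5·98 = 138.
Competent: bond gives 108 − 7 = 101; no bond gives 138 − 8 = 130. Deviates. ✗
Incompetent: bond gives 108 − 33 = 75; no bond gives 138 − 7 = 131. Deviates. ✗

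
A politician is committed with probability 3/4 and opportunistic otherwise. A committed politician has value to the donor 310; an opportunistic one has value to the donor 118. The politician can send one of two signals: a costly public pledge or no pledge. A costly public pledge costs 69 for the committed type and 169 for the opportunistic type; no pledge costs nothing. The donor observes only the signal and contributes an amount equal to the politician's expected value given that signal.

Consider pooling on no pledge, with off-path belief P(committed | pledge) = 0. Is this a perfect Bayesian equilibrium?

Yes

On the equilibrium path (no pledge) the donor holds the prior 3/4 and pays 3/4·310 + 1/4·118 = 262. Off-path (pledge) belief 0 gives 0·310 + 1·118 = 118.
Committed: no pledge gives 262 − 0 = 262; pledge gives 118 − 69 = 49. Stays. ✓
Opportunistic: no pledge gives 262 − 0 = 262; pledge gives 118 − 169 = -51. Stays. ✓
Beliefs are Bayes-consistent on-path and both types best-respond.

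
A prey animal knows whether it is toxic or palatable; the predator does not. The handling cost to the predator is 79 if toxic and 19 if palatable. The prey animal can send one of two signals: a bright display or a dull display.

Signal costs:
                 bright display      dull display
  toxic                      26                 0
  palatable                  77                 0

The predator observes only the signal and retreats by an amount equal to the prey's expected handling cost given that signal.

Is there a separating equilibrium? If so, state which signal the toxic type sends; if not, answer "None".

bright display

Try toxic → bright display, palatable → dull display:
  If types separate, bright display earns payment 79 and dull display earns 19.
  Toxic: bright display gives 79 − 26 = 53; dull display gives 19 − 0 = 19. No deviation. ✓
  Palatable: dull display gives 19 − 0 = 19; bright display gives 79 − 77 = 2. No deviation. ✓
Both hold — the toxic type sends bright display.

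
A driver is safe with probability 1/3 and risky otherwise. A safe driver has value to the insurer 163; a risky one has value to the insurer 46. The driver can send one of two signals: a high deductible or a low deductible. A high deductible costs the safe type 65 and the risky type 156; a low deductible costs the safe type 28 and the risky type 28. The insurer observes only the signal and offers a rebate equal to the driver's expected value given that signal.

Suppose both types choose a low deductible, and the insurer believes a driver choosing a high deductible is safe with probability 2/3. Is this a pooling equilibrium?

On the equilibrium path (low deductible) the insurer holds the prior 1/3 and pays 1/3·163 + 2/3·46 = 85. Off-path (high deductible) belief 2/3 gives 2/3·163 + 1/3·46 = 124.
Safe: low deductible gives 85 − 28 = 57; high deductible gives 124 − 65 = 59. Deviates. ✗
Risky: low deductible gives 85 − 28 = 57; high deductible gives 124 − 156 = -32. Stays. ✓

No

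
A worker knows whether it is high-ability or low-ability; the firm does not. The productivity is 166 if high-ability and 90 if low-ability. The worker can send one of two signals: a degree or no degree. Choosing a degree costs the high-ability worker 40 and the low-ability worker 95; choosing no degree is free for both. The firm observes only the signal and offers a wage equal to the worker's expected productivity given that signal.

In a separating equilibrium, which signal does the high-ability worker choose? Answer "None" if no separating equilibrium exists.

degree

Try high-ability → degree, low-ability → no degree:
  If types separate, degree earns payment 166 and no degree earns 90.
  High-ability: degree gives 166 − 40 = 126; no degree gives 90 − 0 = 90. No deviation. ✓
  Low-ability: no degree gives 90 − 0 = 90; degree gives 166 − 95 = 71. No deviation. ✓
Both hold — the high-ability type sends degree.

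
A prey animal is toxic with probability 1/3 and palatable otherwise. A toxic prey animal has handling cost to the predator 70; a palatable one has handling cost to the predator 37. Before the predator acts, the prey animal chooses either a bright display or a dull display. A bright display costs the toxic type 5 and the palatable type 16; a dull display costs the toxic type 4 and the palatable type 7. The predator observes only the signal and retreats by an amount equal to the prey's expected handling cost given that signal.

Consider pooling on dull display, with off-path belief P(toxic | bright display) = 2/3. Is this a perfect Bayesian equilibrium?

No

On the equilibrium path (dull display) the predator holds the prior 1/3 and pays 1/3·70 + 2/3·37 = 48. Off-path (bright display) belief 2/3 gives 2/3·70 + 1/3·37 = 59.
Toxic: dull display gives 48 − 4 = 44; bright display gives 59 − 5 = 54. Deviates. ✗
Palatable: dull display gives 48 − 7 = 41; bright display gives 59 − 16 = 43. Deviates. ✗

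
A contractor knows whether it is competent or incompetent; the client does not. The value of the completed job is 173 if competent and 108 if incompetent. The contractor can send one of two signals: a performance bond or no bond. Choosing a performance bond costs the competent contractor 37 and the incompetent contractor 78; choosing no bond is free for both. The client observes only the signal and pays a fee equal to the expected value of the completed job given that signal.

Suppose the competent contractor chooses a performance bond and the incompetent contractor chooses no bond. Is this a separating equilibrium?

Under separation the client infers type exactly: bond → competent (pays 173), no bond → incompetent (pays 108).
Competent: bond gives 173 − 37 = 136; no bond gives 108 − 0 = 108. No deviation. ✓
Incompetent: no bond gives 108 − 0 = 108; bond gives 173 − 78 = 95. No deviation. ✓
Both incentive constraints hold.

Yes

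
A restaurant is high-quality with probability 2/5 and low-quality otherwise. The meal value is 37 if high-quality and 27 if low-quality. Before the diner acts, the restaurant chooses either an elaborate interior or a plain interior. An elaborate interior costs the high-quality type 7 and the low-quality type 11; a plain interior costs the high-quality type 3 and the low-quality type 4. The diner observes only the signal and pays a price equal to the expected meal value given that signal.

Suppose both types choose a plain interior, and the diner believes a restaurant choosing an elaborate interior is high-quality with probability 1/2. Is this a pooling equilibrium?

Yes

On the equilibrium path (plain interior) the diner holds the prior 2/5 and pays 2/5·37 + 3/5·27 = 31. Off-path (elaborate interior) belief 1/2 gives 1/2·37 + 1/2·27 = 32.
High-quality: plain interior gives 31 − 3 = 28; elaborate interior gives 32 − 7 = 25. Stays. ✓
Low-quality: plain interior gives 31 − 4 = 27; elaborate interior gives 32 − 11 = 21. Stays. ✓
Beliefs are Bayes-consistent on-path and both types best-respond.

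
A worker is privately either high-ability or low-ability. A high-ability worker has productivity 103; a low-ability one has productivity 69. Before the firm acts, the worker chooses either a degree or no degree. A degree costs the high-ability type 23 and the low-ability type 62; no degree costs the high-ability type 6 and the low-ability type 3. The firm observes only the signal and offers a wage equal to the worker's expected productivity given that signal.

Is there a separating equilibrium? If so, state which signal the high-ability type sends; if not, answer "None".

Try high-ability → degree, low-ability → no degree:
  If types separate, degree earns payment 103 and no degree earns 69.
  High-ability: degree gives 103 − 23 = 80; no degree gives 69 − 6 = 63. No deviation. ✓
  Low-ability: no degree gives 69 − 3 = 66; degree gives 103 − 62 = 41. No deviation. ✓
Both hold — the high-ability type sends degree.

degree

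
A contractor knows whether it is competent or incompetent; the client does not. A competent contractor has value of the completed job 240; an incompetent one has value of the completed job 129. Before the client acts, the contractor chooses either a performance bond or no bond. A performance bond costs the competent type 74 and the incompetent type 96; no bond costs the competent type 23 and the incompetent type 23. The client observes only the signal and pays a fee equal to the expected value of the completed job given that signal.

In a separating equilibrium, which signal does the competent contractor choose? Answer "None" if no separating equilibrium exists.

Try competent → bond, incompetent → no bond:
  Under separation the client infers type exactly: bond → competent (pays 240), no bond → incompetent (pays 129).
  Competent: bond gives 240 − 74 = 166; no bond gives 129 − 23 = 106. No deviation. ✓
  Incompetent: no bond gives 129 − 23 = 106; bond gives 240 − 96 = 144. Would deviate. ✗
Try competent → no bond, incompetent → bond:
  Under separation the client infers type exactly: no bond → competent (pays 240), bond → incompetent (pays 129).
  Competent: no bond gives 240 − 23 = 217; bond gives 129 − 74 = 55. No deviation. ✓
  Incompetent: bond gives 129 − 96 = 33; no bond gives 240 − 23 = 217. Would deviate. ✗
Neither assignment is incentive-compatible.

None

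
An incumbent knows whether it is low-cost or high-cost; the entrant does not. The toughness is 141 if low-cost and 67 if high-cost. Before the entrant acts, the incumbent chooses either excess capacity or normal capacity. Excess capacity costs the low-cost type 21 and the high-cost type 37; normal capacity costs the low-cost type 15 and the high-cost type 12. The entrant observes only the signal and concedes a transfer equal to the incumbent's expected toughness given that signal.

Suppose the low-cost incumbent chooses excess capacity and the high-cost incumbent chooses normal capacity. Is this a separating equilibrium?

Under separation the entrant infers type exactly: excess capacity → low-cost (pays 141), normal capacity → high-cost (pays 67).
Low-cost: excess capacity gives 141 − 21 = 120; normal capacity gives 67 − 15 = 52. No deviation. ✓
High-cost: normal capacity gives 67 − 12 = 55; excess capacity gives 141 − 37 = 104. Would deviate. ✗

No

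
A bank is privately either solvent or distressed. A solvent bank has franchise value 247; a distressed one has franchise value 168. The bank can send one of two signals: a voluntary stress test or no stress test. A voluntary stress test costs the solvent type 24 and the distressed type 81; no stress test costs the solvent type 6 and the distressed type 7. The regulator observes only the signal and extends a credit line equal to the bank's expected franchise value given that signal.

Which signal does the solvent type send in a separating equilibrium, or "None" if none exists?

None

Try solvent → stress test, distressed → no stress test:
  If types separate, stress test earns payment 247 and no stress test earns 168.
  Solvent: stress test gives 247 − 24 = 223; no stress test gives 168 − 6 = 162. No deviation. ✓
  Distressed: no stress test gives 168 − 7 = 161; stress test gives 247 − 81 = 166. Would deviate. ✗
Try solvent → no stress test, distressed → stress test:
  If types separate, no stress test earns payment 247 and stress test earns 168.
  Solvent: no stress test gives 247 − 6 = 241; stress test gives 168 − 24 = 144. No deviation. ✓
  Distressed: stress test gives 168 − 81 = 87; no stress test gives 247 − 7 = 240. Would deviate. ✗
Neither assignment is incentive-compatible.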